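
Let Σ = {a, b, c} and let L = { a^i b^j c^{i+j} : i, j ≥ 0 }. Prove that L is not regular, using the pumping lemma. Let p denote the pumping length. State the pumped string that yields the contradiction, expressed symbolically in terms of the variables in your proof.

a^{p+k} b^p c^{2p}

Suppose for contradiction that L is regular, and let p be the pumping length.
Take w = a^p b^p c^{2p} ∈ L (with i=j=p, i+j=2p), |w| = 4p ≥ p.
By the pumping lemma, w = xyz with |xy| ≤ p and |y| ≥ 1.
Since the first p symbols of w are all a's and |xy| ≤ p, y lies entirely in the leading a-block: y = a^k for some k with 1 ≤ k ≤ p.
Consider xy^2z = a^{p+k} b^p c^{2p}. Now the a- and b-counts sum to 2p+k, but the c-count is 2p ≠ 2p+k. So xy^2z ∉ L.
This contradicts the pumping lemma, so L is not regular.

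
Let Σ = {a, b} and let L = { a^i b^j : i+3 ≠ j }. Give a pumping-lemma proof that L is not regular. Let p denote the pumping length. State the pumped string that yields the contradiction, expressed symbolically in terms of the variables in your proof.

a^{p+p!} b^{p+p!+3}

Assume L is regular. Let p be the pumping length given by the pumping lemma.
Choose w = a^p b^{p+p!+3}. Since p ≠ (p+p!+3)-3 = p+p!, w ∈ L; and |w| ≥ p.
The pumping lemma gives a decomposition w = xyz where |xy| ≤ p and |y| > 0.
The first p characters of w are a's, so xy (and hence y) consists only of a's. Write y = a^k, 1 ≤ k ≤ p.
Since 1 ≤ k ≤ p, k divides p!; set t = 1 + p!/k. Then xy^t z has p + (p!/k)·k = p + p! copies of a. Now the a-count is p+p! and (b-count)-3 = (p+p!+3)-3 = p+p!, so i+3 ≠ j fails. So xy^t z = a^{p+p!} b^{p+p!+3} ∉ L.
Contradiction. Therefore L is not regular.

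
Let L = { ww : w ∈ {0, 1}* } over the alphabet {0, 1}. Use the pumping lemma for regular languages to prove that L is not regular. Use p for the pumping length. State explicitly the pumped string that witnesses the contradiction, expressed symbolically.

Suppose for contradiction that L is regular, and let p be the pumping length.
Take w = 0^p 1^p 0^p 1^p = uu where u = 0^p1^p; then w ∈ L and |w| = 4p ≥ p.
Write w = xyz as guaranteed by the lemma, with |xy| ≤ p and |y| > 0.
Since the first p symbols of w are all 0's and |xy| ≤ p, y lies entirely in the leading 0-block: y = 0^k for some k with 1 ≤ k ≤ p.
Pump with i = 2: xy^2z = 0^{p+k} 1^p 0^p 1^p, of length 4p+k. Suppose this equals vv. The string starts with 0 and ends with 1, so v does too; thus the boundary between the two copies of v is a 1→0 transition. There is exactly one such transition, at position 2p+k, so |v| = 2p+k and |vv| = 4p+2k ≠ 4p+k since k ≥ 1. So xy^2z ∉ L.
Contradiction. Therefore L is not regular.

0^{p+k} 1^p 0^p 1^p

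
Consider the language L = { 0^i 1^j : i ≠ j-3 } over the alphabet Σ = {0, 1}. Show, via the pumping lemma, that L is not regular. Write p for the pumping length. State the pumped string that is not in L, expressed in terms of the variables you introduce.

0^{p+p!} 1^{p+p!+3}

Assume L is regular. Let p be the pumping length given by the pumping lemma.
Choose w = 0^p 1^{p+p!+3}. Since p ≠ (p+p!+3)-3 = p+p!, w ∈ L; and |w| ≥ p.
By the pumping lemma, w = xyz with |xy| ≤ p and |y| > 0.
Because |xy| ≤ p and w begins with p copies of 0, we have y = 0^k with 1 ≤ k ≤ p.
Since 1 ≤ k ≤ p, k divides p!; set t = 1 + p!/k. Then xy^t z has p + (p!/k)·k = p + p! copies of 0. Now the 0-count is p+p! and (1-count)-3 = (p+p!+3)-3 = p+p!, so i ≠ j-3 fails. So xy^t z = 0^{p+p!} 1^{p+p!+3} ∉ L.
This contradicts the pumping lemma, so L is not regular.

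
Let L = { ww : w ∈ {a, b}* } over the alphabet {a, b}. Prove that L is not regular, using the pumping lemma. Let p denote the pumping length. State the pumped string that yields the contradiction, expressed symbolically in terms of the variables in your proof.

Assume L is regular; let p be its pumping constant.
Take w = a^p b^p a^p b^p = uu where u = a^pb^p; then w ∈ L and |w| = 4p ≥ p.
Write w = xyz as guaranteed by the lemma, with |xy| ≤ p and y is nonempty.
Since the first p symbols of w are all a's and |xy| ≤ p, y lies entirely in the leading a-block: y = a^k for some k with 1 ≤ k ≤ p.
Pump with i = 2: xy^2z = a^{p+k} b^p a^p b^p, of length 4p+k. Suppose this equals vv. The string starts with a and ends with b, so v does too; thus the boundary between the two copies of v is a b→a transition. There is exactly one such transition, at position 2p+k, so |v| = 2p+k and |vv| = 4p+2k ≠ 4p+k since k ≥ 1. So xy^2z ∉ L.
Contradiction. Therefore L is not regular.

a^{p+k} b^p a^p b^p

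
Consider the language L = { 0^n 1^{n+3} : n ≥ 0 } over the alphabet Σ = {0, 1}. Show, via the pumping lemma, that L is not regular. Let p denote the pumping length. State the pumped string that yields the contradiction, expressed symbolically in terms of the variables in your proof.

Assume L is regular. Let p be the pumping length given by the pumping lemma.
Let w = 0^p 1^{p+3} ∈ L; note |w| = 2p+3 ≥ p.
The pumping lemma gives a decomposition w = xyz where |xy| ≤ p and |y| > 0.
Because |xy| ≤ p and w begins with p copies of 0, we have y = 0^k with 1 ≤ k ≤ p.
Pump with i = 2: xy^2z = 0^{p+k} 1^{p+3}. For this to lie in L we would need p+3 = (p+k)+3, which forces k = 0. But k ≥ 1, so xy^2z ∉ L.
This contradicts the pumping lemma, so L is not regular.

0^{p+k} 1^{p+3}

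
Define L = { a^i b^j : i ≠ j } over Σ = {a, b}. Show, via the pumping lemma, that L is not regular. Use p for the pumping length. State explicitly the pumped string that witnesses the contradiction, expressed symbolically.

a^{p+p!} b^{p+p!}

Assume L is regular; let p be its pumping constant.
Choose w = a^p b^{p+p!}. Since p ≠ p+p!, w ∈ L; and |w| ≥ p.
Write w = xyz as guaranteed by the lemma, with |xy| ≤ p and y is nonempty.
The first p characters of w are a's, so xy (and hence y) consists only of a's. Write y = a^k, 1 ≤ k ≤ p.
Since 1 ≤ k ≤ p, k divides p!; set t = 1 + p!/k. Then xy^t z has p + (p!/k)·k = p + p! copies of a. Now the a-count equals the b-count, so i ≠ j fails. So xy^t z = a^{p+p!} b^{p+p!} ∉ L.
This is a contradiction; hence L is not regular.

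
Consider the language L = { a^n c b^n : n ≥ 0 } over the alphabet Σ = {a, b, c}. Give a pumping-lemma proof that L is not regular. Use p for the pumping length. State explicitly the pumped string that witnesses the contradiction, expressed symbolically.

a^{p+k} c b^p

Assume L is regular; let p be its pumping constant.
Take w = a^p c b^p ∈ L with |w| = 2p+1 ≥ p.
By the pumping lemma, w = xyz with |xy| ≤ p and |y| ≥ 1.
The first p characters of w are a's, so xy (and hence y) consists only of a's. Write y = a^k, 1 ≤ k ≤ p.
Pump with i = 2: xy^2z = a^{p+k} c b^p, which would require p+k = p. But k ≥ 1, so xy^2z ∉ L.
Contradiction. Therefore L is not regular.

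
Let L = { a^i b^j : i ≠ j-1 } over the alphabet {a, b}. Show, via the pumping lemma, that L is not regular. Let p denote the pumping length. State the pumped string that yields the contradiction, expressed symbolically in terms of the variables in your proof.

a^{p+p!} b^{p+p!+1}

Toward a contradiction, assume L is regular with pumping length p.
Choose w = a^p b^{p+p!+1}. Since p ≠ (p+p!+1)-1 = p+p!, w ∈ L; and |w| ≥ p.
By the pumping lemma, w = xyz with |xy| ≤ p and y is nonempty.
Since the first p symbols of w are all a's and |xy| ≤ p, y lies entirely in the leading a-block: y = a^k for some k with 1 ≤ k ≤ p.
Since 1 ≤ k ≤ p, k divides p!; set t = 1 + p!/k. Then xy^t z has p + (p!/k)·k = p + p! copies of a. Now the a-count is p+p! and (b-count)-1 = (p+p!+1)-1 = p+p!, so i ≠ j-1 fails. So xy^t z = a^{p+p!} b^{p+p!+1} ∉ L.
Contradiction. Therefore L is not regular.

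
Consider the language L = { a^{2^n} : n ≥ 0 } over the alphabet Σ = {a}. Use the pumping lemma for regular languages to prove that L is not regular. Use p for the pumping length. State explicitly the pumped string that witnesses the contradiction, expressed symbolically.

a^{2^p+k}

Assume L is regular. Let p be the pumping length given by the pumping lemma.
Take w = a^{2^p} ∈ L with |w| = 2^p ≥ p.
The pumping lemma gives a decomposition w = xyz where |xy| ≤ p and y is nonempty.
Then y = a^k for some k with 1 ≤ k ≤ p.
Pump with i = 2: xy^2z = a^{2^p+k}. Since 1 ≤ k ≤ p < 2^p, we have 2^p < 2^p+k < 2^{p+1}, so 2^p+k is not a power of 2. So xy^2z ∉ L.
Contradiction. Therefore L is not regular.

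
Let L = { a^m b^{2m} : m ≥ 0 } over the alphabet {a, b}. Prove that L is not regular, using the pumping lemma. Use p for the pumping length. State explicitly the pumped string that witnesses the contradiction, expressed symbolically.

Suppose for contradiction that L is regular, and let p be the pumping length.
Choose w = a^p b^{2p}, which is in L with |w| = 3p ≥ p.
By the pumping lemma, w = xyz with |xy| ≤ p and y is nonempty.
Because |xy| ≤ p and w begins with p copies of a, we have y = a^k with 1 ≤ k ≤ p.
Pump with i = 2: xy^2z = a^{p+k} b^{2p}. For this to lie in L we would need 2p = 2(p+k), which forces k = 0. But k ≥ 1, so xy^2z ∉ L.
This contradicts the pumping lemma, so L is not regular.

a^{p+k} b^{2p}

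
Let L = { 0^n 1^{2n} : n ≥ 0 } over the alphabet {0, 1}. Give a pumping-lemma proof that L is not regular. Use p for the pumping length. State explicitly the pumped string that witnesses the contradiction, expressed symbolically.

Toward a contradiction, assume L is regular with pumping length p.
Let w = 0^p 1^{2p} ∈ L; note |w| = 3p ≥ p.
The pumping lemma gives a decomposition w = xyz where |xy| ≤ p and y is nonempty.
Because |xy| ≤ p and w begins with p copies of 0, we have y = 0^k with 1 ≤ k ≤ p.
Pump with i = 2: xy^2z = 0^{p+k} 1^{2p}. For this to lie in L we would need 2p = 2(p+k), which forces k = 0. But k ≥ 1, so xy^2z ∉ L.
This contradicts the pumping lemma, so L is not regular.

0^{p+k} 1^{2p}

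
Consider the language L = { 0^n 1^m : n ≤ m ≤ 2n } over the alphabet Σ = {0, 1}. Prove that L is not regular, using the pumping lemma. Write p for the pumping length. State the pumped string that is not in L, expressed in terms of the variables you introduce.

Assume L is regular. Let p be the pumping length given by the pumping lemma.
Take w = 0^p 1^p ∈ L (since p ≤ p ≤ 2p), with |w| = 2p ≥ p.
Write w = xyz as guaranteed by the lemma, with |xy| ≤ p and |y| ≥ 1.
Because |xy| ≤ p and w begins with p copies of 0, we have y = 0^k with 1 ≤ k ≤ p.
Pump with i = 2: xy^2z = 0^{p+k} 1^p. Now n = p+k > p = m, so the condition n ≤ m fails. Thus xy^2z ∉ L.
Contradiction. Therefore L is not regular.

0^{p+k} 1^p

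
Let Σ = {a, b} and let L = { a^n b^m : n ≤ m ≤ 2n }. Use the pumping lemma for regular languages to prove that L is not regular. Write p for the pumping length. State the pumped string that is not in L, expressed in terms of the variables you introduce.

a^{p+k} b^p

Assume L is regular. Let p be the pumping length given by the pumping lemma.
Take w = a^p b^p ∈ L (since p ≤ p ≤ 2p), with |w| = 2p ≥ p.
The pumping lemma gives a decomposition w = xyz where |xy| ≤ p and |y| > 0.
The first p characters of w are a's, so xy (and hence y) consists only of a's. Write y = a^k, 1 ≤ k ≤ p.
Pump with i = 2: xy^2z = a^{p+k} b^p. Now n = p+k > p = m, so the condition n ≤ m fails. Thus xy^2z ∉ L.
This contradicts the pumping lemma, so L is not regular.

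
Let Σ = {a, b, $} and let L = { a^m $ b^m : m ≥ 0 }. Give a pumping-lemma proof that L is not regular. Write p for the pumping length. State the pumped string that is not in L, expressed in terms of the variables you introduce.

Assume L is regular; let p be its pumping constant.
Take w = a^p $ b^p ∈ L with |w| = 2p+1 ≥ p.
The pumping lemma gives a decomposition w = xyz where |xy| ≤ p and |y| ≥ 1.
Because |xy| ≤ p and w begins with p copies of a, we have y = a^k with 1 ≤ k ≤ p.
Pump with i = 2: xy^2z = a^{p+k} $ b^p, which would require p+k = p. But k ≥ 1, so xy^2z ∉ L.
This is a contradiction; hence L is not regular.

a^{p+k} $ b^p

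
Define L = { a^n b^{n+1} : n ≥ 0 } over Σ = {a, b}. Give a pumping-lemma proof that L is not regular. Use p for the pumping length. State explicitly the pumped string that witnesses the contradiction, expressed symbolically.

Assume L is regular. Let p be the pumping length given by the pumping lemma.
Let w = a^p b^{p+1} ∈ L; note |w| = 2p+1 ≥ p.
By the pumping lemma, w = xyz with |xy| ≤ p and |y| ≥ 1.
Because |xy| ≤ p and w begins with p copies of a, we have y = a^k with 1 ≤ k ≤ p.
Pump with i = 2: xy^2z = a^{p+k} b^{p+1}. For this to lie in L we would need p+1 = (p+k)+1, which forces k = 0. But k ≥ 1, so xy^2z ∉ L.
Contradiction. Therefore L is not regular.

a^{p+k} b^{p+1}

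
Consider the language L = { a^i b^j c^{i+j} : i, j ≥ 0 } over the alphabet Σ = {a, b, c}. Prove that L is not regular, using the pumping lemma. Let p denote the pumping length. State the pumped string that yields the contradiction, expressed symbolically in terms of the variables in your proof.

a^{p+k} b^p c^{2p}

Suppose for contradiction that L is regular, and let p be the pumping length.
Take w = a^p b^p c^{2p} ∈ L (with i=j=p, i+j=2p), |w| = 4p ≥ p.
Write w = xyz as guaranteed by the lemma, with |xy| ≤ p and |y| ≥ 1.
Because |xy| ≤ p and w begins with p copies of a, we have y = a^k with 1 ≤ k ≤ p.
Consider xy^2z = a^{p+k} b^p c^{2p}. Now the a- and b-counts sum to 2p+k, but the c-count is 2p ≠ 2p+k. So xy^2z ∉ L.
Contradiction. Therefore L is not regular.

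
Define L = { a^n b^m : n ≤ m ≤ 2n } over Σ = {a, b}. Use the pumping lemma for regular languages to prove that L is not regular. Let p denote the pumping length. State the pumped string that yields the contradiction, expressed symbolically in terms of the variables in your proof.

Assume L is regular; let p be its pumping constant.
Take w = a^p b^p ∈ L (since p ≤ p ≤ 2p), with |w| = 2p ≥ p.
The pumping lemma gives a decomposition w = xyz where |xy| ≤ p and |y| ≥ 1.
Since the first p symbols of w are all a's and |xy| ≤ p, y lies entirely in the leading a-block: y = a^k for some k with 1 ≤ k ≤ p.
Pump with i = 2: xy^2z = a^{p+k} b^p. Now n = p+k > p = m, so the condition n ≤ m fails. Thus xy^2z ∉ L.
This is a contradiction; hence L is not regular.

a^{p+k} b^p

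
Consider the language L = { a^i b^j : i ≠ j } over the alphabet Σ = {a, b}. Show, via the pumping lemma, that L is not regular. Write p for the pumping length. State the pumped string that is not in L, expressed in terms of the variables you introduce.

a^{p+p!} b^{p+p!}

Assume L is regular; let p be its pumping constant.
Choose w = a^p b^{p+p!}. Since p ≠ p+p!, w ∈ L; and |w| ≥ p.
Write w = xyz as guaranteed by the lemma, with |xy| ≤ p and |y| > 0.
The first p characters of w are a's, so xy (and hence y) consists only of a's. Write y = a^k, 1 ≤ k ≤ p.
Since 1 ≤ k ≤ p, k divides p!; set t = 1 + p!/k. Then xy^t z has p + (p!/k)·k = p + p! copies of a. Now the a-count equals the b-count, so i ≠ j fails. So xy^t z = a^{p+p!} b^{p+p!} ∉ L.
This contradicts the pumping lemma, so L is not regular.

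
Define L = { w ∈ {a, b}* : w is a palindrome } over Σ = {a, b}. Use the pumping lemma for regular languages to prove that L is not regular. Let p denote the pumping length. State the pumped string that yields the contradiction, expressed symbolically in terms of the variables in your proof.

a^{p+k} b a^p

Assume L is regular. Let p be the pumping length given by the pumping lemma.
Take w = a^p b a^p, a palindrome of length 2p+1 ≥ p.
By the pumping lemma, w = xyz with |xy| ≤ p and |y| ≥ 1.
Since the first p symbols of w are all a's and |xy| ≤ p, y lies entirely in the leading a-block: y = a^k for some k with 1 ≤ k ≤ p.
Pump with i = 2: xy^2z = a^{p+k} b a^p. Its reverse is a^p b a^{p+k}, which differs from xy^2z since k ≥ 1. So xy^2z is not a palindrome and xy^2z ∉ L.
This contradicts the pumping lemma, so L is not regular.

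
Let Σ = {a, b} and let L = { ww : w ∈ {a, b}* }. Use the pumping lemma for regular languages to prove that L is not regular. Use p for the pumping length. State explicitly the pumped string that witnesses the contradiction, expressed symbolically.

Assume L is regular; let p be its pumping constant.
Take w = a^p b^p a^p b^p = uu where u = a^pb^p; then w ∈ L and |w| = 4p ≥ p.
Write w = xyz as guaranteed by the lemma, with |xy| ≤ p and |y| > 0.
Because |xy| ≤ p and w begins with p copies of a, we have y = a^k with 1 ≤ k ≤ p.
Pump with i = 2: xy^2z = a^{p+k} b^p a^p b^p, of length 4p+k. Suppose this equals vv. The string starts with a and ends with b, so v does too; thus the boundary between the two copies of v is a b→a transition. There is exactly one such transition, at position 2p+k, so |v| = 2p+k and |vv| = 4p+2k ≠ 4p+k since k ≥ 1. So xy^2z ∉ L.
This is a contradiction; hence L is not regular.

a^{p+k} b^p a^p b^p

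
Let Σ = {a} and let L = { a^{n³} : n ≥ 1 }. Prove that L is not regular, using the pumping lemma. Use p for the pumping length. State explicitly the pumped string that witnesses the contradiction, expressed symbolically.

a^{p³+k}

Suppose for contradiction that L is regular, and let p be the pumping length.
Take w = a^{p³} ∈ L with |w| = p³ ≥ p.
By the pumping lemma, w = xyz with |xy| ≤ p and y is nonempty.
Then y = a^k for some k with 1 ≤ k ≤ p.
Pump with i = 2: xy^2z = a^{p³+k}. Since 1 ≤ k ≤ p, p³ < p³+k ≤ p³+p < p³+3p²+3p+1 = (p+1)³, so p³+k is not a perfect cube. So xy^2z ∉ L.
This contradicts the pumping lemma, so L is not regular.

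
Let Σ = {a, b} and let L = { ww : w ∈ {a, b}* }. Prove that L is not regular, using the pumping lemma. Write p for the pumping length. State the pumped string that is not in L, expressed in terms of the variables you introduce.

Toward a contradiction, assume L is regular with pumping length p.
Take w = a^p b^p a^p b^p = uu where u = a^pb^p; then w ∈ L and |w| = 4p ≥ p.
The pumping lemma gives a decomposition w = xyz where |xy| ≤ p and |y| > 0.
Because |xy| ≤ p and w begins with p copies of a, we have y = a^k with 1 ≤ k ≤ p.
Pump with i = 2: xy^2z = a^{p+k} b^p a^p b^p, of length 4p+k. Suppose this equals vv. The string starts with a and ends with b, so v does too; thus the boundary between the two copies of v is a b→a transition. There is exactly one such transition, at position 2p+k, so |v| = 2p+k and |vv| = 4p+2k ≠ 4p+k since k ≥ 1. So xy^2z ∉ L.
This is a contradiction; hence L is not regular.

a^{p+k} b^p a^p b^p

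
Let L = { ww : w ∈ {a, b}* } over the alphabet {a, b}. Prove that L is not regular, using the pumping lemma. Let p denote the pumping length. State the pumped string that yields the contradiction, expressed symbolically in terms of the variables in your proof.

a^{p+k} b^p a^p b^p

Suppose for contradiction that L is regular, and let p be the pumping length.
Take w = a^p b^p a^p b^p = uu where u = a^pb^p; then w ∈ L and |w| = 4p ≥ p.
Write w = xyz as guaranteed by the lemma, with |xy| ≤ p and y is nonempty.
Because |xy| ≤ p and w begins with p copies of a, we have y = a^k with 1 ≤ k ≤ p.
Pump with i = 2: xy^2z = a^{p+k} b^p a^p b^p, of length 4p+k. Suppose this equals vv. The string starts with a and ends with b, so v does too; thus the boundary between the two copies of v is a b→a transition. There is exactly one such transition, at position 2p+k, so |v| = 2p+k and |vv| = 4p+2k ≠ 4p+k since k ≥ 1. So xy^2z ∉ L.
Contradiction. Therefore L is not regular.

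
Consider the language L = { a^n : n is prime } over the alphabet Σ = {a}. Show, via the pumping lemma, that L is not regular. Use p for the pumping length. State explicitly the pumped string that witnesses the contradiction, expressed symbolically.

a^{q(1+k)}

Assume L is regular; let p be its pumping constant.
Let q be a prime with q ≥ p+2 (infinitely many primes exist), and take w = a^q ∈ L with |w| = q ≥ p.
Write w = xyz as guaranteed by the lemma, with |xy| ≤ p and y is nonempty.
Then y = a^k for some k with 1 ≤ k ≤ p.
Since 1 ≤ k ≤ p, |xz| = q-k. Pump with i = q+1: |xy^{q+1}z| = (q-k)+(q+1)k = q+qk = q(1+k), which is composite (both factors ≥ 2). So xy^{q+1}z = a^{q(1+k)} ∉ L.
This contradicts the pumping lemma, so L is not regular.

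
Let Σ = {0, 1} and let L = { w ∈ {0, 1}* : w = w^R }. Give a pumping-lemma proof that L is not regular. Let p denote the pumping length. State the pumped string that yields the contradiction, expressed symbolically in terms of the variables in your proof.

0^{p+k} 1 0^p

Suppose for contradiction that L is regular, and let p be the pumping length.
Take w = 0^p 1 0^p, a palindrome of length 2p+1 ≥ p.
Write w = xyz as guaranteed by the lemma, with |xy| ≤ p and |y| > 0.
Since the first p symbols of w are all 0's and |xy| ≤ p, y lies entirely in the leading 0-block: y = 0^k for some k with 1 ≤ k ≤ p.
Pump with i = 2: xy^2z = 0^{p+k} 1 0^p. Its reverse is 0^p 1 0^{p+k}, which differs from xy^2z since k ≥ 1. So xy^2z is not a palindrome and xy^2z ∉ L.
This contradicts the pumping lemma, so L is not regular.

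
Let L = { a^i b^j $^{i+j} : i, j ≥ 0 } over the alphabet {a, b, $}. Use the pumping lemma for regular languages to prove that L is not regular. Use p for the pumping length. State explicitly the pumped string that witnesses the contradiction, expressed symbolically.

Assume L is regular. Let p be the pumping length given by the pumping lemma.
Take w = a^p b^p $^{2p} ∈ L (with i=j=p, i+j=2p), |w| = 4p ≥ p.
By the pumping lemma, w = xyz with |xy| ≤ p and |y| > 0.
Since the first p symbols of w are all a's and |xy| ≤ p, y lies entirely in the leading a-block: y = a^k for some k with 1 ≤ k ≤ p.
Consider xy^2z = a^{p+k} b^p $^{2p}. Now the a- and b-counts sum to 2p+k, but the $-count is 2p ≠ 2p+k. So xy^2z ∉ L.
Contradiction. Therefore L is not regular.

a^{p+k} b^p $^{2p}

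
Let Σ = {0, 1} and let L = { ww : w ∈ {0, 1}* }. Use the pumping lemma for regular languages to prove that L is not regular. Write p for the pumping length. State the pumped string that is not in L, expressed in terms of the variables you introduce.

0^{p+k} 1^p 0^p 1^p

Toward a contradiction, assume L is regular with pumping length p.
Take w = 0^p 1^p 0^p 1^p = uu where u = 0^p1^p; then w ∈ L and |w| = 4p ≥ p.
Write w = xyz as guaranteed by the lemma, with |xy| ≤ p and |y| > 0.
Since the first p symbols of w are all 0's and |xy| ≤ p, y lies entirely in the leading 0-block: y = 0^k for some k with 1 ≤ k ≤ p.
Pump with i = 2: xy^2z = 0^{p+k} 1^p 0^p 1^p, of length 4p+k. Suppose this equals vv. The string starts with 0 and ends with 1, so v does too; thus the boundary between the two copies of v is a 1→0 transition. There is exactly one such transition, at position 2p+k, so |v| = 2p+k and |vv| = 4p+2k ≠ 4p+k since k ≥ 1. So xy^2z ∉ L.
This is a contradiction; hence L is not regular.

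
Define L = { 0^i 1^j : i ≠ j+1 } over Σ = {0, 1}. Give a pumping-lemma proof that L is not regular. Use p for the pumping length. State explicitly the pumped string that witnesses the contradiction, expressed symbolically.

Suppose for contradiction that L is regular, and let p be the pumping length.
Choose w = 0^p 1^{p+p!-1}. Since p ≠ (p+p!-1)+1 = p+p!, w ∈ L; and |w| ≥ p.
By the pumping lemma, w = xyz with |xy| ≤ p and |y| ≥ 1.
The first p characters of w are 0's, so xy (and hence y) consists only of 0's. Write y = 0^k, 1 ≤ k ≤ p.
Since 1 ≤ k ≤ p, k divides p!; set t = 1 + p!/k. Then xy^t z has p + (p!/k)·k = p + p! copies of 0. Now the 0-count is p+p! and (1-count)+1 = (p+p!-1)+1 = p+p!, so i ≠ j+1 fails. So xy^t z = 0^{p+p!} 1^{p+p!-1} ∉ L.
This is a contradiction; hence L is not regular.

0^{p+p!} 1^{p+p!-1}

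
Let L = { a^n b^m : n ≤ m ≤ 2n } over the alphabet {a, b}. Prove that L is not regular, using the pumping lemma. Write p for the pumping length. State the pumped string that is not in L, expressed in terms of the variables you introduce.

a^{p+k} b^p

Assume L is regular. Let p be the pumping length given by the pumping lemma.
Take w = a^p b^p ∈ L (since p ≤ p ≤ 2p), with |w| = 2p ≥ p.
By the pumping lemma, w = xyz with |xy| ≤ p and |y| ≥ 1.
The first p characters of w are a's, so xy (and hence y) consists only of a's. Write y = a^k, 1 ≤ k ≤ p.
Pump with i = 2: xy^2z = a^{p+k} b^p. Now n = p+k > p = m, so the condition n ≤ m fails. Thus xy^2z ∉ L.
Contradiction. Therefore L is not regular.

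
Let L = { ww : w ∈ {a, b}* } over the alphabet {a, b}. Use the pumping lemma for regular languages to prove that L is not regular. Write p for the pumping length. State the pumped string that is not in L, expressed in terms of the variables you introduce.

Toward a contradiction, assume L is regular with pumping length p.
Take w = a^p b^p a^p b^p = uu where u = a^pb^p; then w ∈ L and |w| = 4p ≥ p.
Write w = xyz as guaranteed by the lemma, with |xy| ≤ p and |y| > 0.
Because |xy| ≤ p and w begins with p copies of a, we have y = a^k with 1 ≤ k ≤ p.
Pump with i = 2: xy^2z = a^{p+k} b^p a^p b^p, of length 4p+k. Suppose this equals vv. The string starts with a and ends with b, so v does too; thus the boundary between the two copies of v is a b→a transition. There is exactly one such transition, at position 2p+k, so |v| = 2p+k and |vv| = 4p+2k ≠ 4p+k since k ≥ 1. So xy^2z ∉ L.
Contradiction. Therefore L is not regular.

a^{p+k} b^p a^p b^p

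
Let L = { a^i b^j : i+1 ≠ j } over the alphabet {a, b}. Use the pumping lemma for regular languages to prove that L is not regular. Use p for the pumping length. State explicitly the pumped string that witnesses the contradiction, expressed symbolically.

a^{p+p!} b^{p+p!+1}

Assume L is regular; let p be its pumping constant.
Choose w = a^p b^{p+p!+1}. Since p ≠ (p+p!+1)-1 = p+p!, w ∈ L; and |w| ≥ p.
Write w = xyz as guaranteed by the lemma, with |xy| ≤ p and |y| ≥ 1.
Since the first p symbols of w are all a's and |xy| ≤ p, y lies entirely in the leading a-block: y = a^k for some k with 1 ≤ k ≤ p.
Since 1 ≤ k ≤ p, k divides p!; set t = 1 + p!/k. Then xy^t z has p + (p!/k)·k = p + p! copies of a. Now the a-count is p+p! and (b-count)-1 = (p+p!+1)-1 = p+p!, so i+1 ≠ j fails. So xy^t z = a^{p+p!} b^{p+p!+1} ∉ L.
This contradicts the pumping lemma, so L is not regular.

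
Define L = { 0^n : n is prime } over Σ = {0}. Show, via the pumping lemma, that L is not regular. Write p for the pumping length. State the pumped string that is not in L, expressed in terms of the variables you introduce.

0^{q(1+k)}

Assume L is regular. Let p be the pumping length given by the pumping lemma.
Let q be a prime with q ≥ p+2 (infinitely many primes exist), and take w = 0^q ∈ L with |w| = q ≥ p.
The pumping lemma gives a decomposition w = xyz where |xy| ≤ p and y is nonempty.
Then y = 0^k for some k with 1 ≤ k ≤ p.
Since 1 ≤ k ≤ p, |xz| = q-k. Pump with i = q+1: |xy^{q+1}z| = (q-k)+(q+1)k = q+qk = q(1+k), which is composite (both factors ≥ 2). So xy^{q+1}z = 0^{q(1+k)} ∉ L.
This is a contradiction; hence L is not regular.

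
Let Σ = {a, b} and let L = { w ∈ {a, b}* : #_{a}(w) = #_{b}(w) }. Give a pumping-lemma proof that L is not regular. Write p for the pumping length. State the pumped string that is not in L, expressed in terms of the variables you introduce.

Assume L is regular; let p be its pumping constant.
Choose w = a^p b^p ∈ L with |w| = 2p ≥ p.
Write w = xyz as guaranteed by the lemma, with |xy| ≤ p and |y| > 0.
Since the first p symbols of w are all a's and |xy| ≤ p, y lies entirely in the leading a-block: y = a^k for some k with 1 ≤ k ≤ p.
Pump with i = 2: xy^2z = a^{p+k} b^p has p+k occurrences of a but only p of b. Since k ≥ 1 the counts differ, so xy^2z ∉ L.
Contradiction. Therefore L is not regular.

a^{p+k} b^p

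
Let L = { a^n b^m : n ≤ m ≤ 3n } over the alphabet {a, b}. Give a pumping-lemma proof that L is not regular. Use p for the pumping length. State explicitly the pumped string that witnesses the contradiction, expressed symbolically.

Suppose for contradiction that L is regular, and let p be the pumping length.
Take w = a^p b^p ∈ L (since p ≤ p ≤ 3p), with |w| = 2p ≥ p.
By the pumping lemma, w = xyz with |xy| ≤ p and y is nonempty.
Because |xy| ≤ p and w begins with p copies of a, we have y = a^k with 1 ≤ k ≤ p.
Pump with i = 2: xy^2z = a^{p+k} b^p. Now n = p+k > p = m, so the condition n ≤ m fails. Thus xy^2z ∉ L.
This is a contradiction; hence L is not regular.

a^{p+k} b^p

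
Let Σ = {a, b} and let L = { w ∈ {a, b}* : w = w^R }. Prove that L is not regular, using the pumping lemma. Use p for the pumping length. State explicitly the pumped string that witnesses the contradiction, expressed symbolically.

a^{p+k} b a^p

Toward a contradiction, assume L is regular with pumping length p.
Take w = a^p b a^p, a palindrome of length 2p+1 ≥ p.
Write w = xyz as guaranteed by the lemma, with |xy| ≤ p and |y| ≥ 1.
The first p characters of w are a's, so xy (and hence y) consists only of a's. Write y = a^k, 1 ≤ k ≤ p.
Pump with i = 2: xy^2z = a^{p+k} b a^p. Its reverse is a^p b a^{p+k}, which differs from xy^2z since k ≥ 1. So xy^2z is not a palindrome and xy^2z ∉ L.
This is a contradiction; hence L is not regular.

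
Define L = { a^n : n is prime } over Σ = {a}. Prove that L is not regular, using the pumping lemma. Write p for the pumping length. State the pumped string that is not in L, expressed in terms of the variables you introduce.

a^{q(1+k)}

Assume L is regular. Let p be the pumping length given by the pumping lemma.
Let q be a prime with q ≥ p+2 (infinitely many primes exist), and take w = a^q ∈ L with |w| = q ≥ p.
Write w = xyz as guaranteed by the lemma, with |xy| ≤ p and |y| > 0.
Then y = a^k for some k with 1 ≤ k ≤ p.
Since 1 ≤ k ≤ p, |xz| = q-k. Pump with i = q+1: |xy^{q+1}z| = (q-k)+(q+1)k = q+qk = q(1+k), which is composite (both factors ≥ 2). So xy^{q+1}z = a^{q(1+k)} ∉ L.
This is a contradiction; hence L is not regular.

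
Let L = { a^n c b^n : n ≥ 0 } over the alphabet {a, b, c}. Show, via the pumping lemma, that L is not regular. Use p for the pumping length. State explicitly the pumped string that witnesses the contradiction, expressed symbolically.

Assume L is regular; let p be its pumping constant.
Take w = a^p c b^p ∈ L with |w| = 2p+1 ≥ p.
By the pumping lemma, w = xyz with |xy| ≤ p and y is nonempty.
The first p characters of w are a's, so xy (and hence y) consists only of a's. Write y = a^k, 1 ≤ k ≤ p.
Pump with i = 2: xy^2z = a^{p+k} c b^p, which would require p+k = p. But k ≥ 1, so xy^2z ∉ L.
Contradiction. Therefore L is not regular.

a^{p+k} c b^p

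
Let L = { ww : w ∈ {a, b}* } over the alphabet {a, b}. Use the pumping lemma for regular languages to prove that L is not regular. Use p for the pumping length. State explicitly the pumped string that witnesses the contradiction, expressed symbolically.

a^{p+k} b^p a^p b^p

Toward a contradiction, assume L is regular with pumping length p.
Take w = a^p b^p a^p b^p = uu where u = a^pb^p; then w ∈ L and |w| = 4p ≥ p.
The pumping lemma gives a decomposition w = xyz where |xy| ≤ p and y is nonempty.
Since the first p symbols of w are all a's and |xy| ≤ p, y lies entirely in the leading a-block: y = a^k for some k with 1 ≤ k ≤ p.
Pump with i = 2: xy^2z = a^{p+k} b^p a^p b^p, of length 4p+k. Suppose this equals vv. The string starts with a and ends with b, so v does too; thus the boundary between the two copies of v is a b→a transition. There is exactly one such transition, at position 2p+k, so |v| = 2p+k and |vv| = 4p+2k ≠ 4p+k since k ≥ 1. So xy^2z ∉ L.
This contradicts the pumping lemma, so L is not regular.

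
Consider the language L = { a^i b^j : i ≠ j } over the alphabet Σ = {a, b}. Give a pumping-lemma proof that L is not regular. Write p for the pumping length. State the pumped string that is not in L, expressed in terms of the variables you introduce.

Assume L is regular. Let p be the pumping length given by the pumping lemma.
Choose w = a^p b^{p+p!}. Since p ≠ p+p!, w ∈ L; and |w| ≥ p.
By the pumping lemma, w = xyz with |xy| ≤ p and |y| ≥ 1.
The first p characters of w are a's, so xy (and hence y) consists only of a's. Write y = a^k, 1 ≤ k ≤ p.
Since 1 ≤ k ≤ p, k divides p!; set t = 1 + p!/k. Then xy^t z has p + (p!/k)·k = p + p! copies of a. Now the a-count equals the b-count, so i ≠ j fails. So xy^t z = a^{p+p!} b^{p+p!} ∉ L.
This is a contradiction; hence L is not regular.

a^{p+p!} b^{p+p!}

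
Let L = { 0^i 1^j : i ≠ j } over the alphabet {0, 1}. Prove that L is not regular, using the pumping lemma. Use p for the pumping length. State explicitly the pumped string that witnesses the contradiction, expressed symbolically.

0^{p+p!} 1^{p+p!}

Toward a contradiction, assume L is regular with pumping length p.
Choose w = 0^p 1^{p+p!}. Since p ≠ p+p!, w ∈ L; and |w| ≥ p.
By the pumping lemma, w = xyz with |xy| ≤ p and y is nonempty.
Because |xy| ≤ p and w begins with p copies of 0, we have y = 0^k with 1 ≤ k ≤ p.
Since 1 ≤ k ≤ p, k divides p!; set t = 1 + p!/k. Then xy^t z has p + (p!/k)·k = p + p! copies of 0. Now the 0-count equals the 1-count, so i ≠ j fails. So xy^t z = 0^{p+p!} 1^{p+p!} ∉ L.
This contradicts the pumping lemma, so L is not regular.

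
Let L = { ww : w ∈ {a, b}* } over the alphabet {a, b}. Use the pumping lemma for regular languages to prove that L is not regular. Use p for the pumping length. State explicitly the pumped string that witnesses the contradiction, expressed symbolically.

Assume L is regular. Let p be the pumping length given by the pumping lemma.
Take w = a^p b^p a^p b^p = uu where u = a^pb^p; then w ∈ L and |w| = 4p ≥ p.
Write w = xyz as guaranteed by the lemma, with |xy| ≤ p and |y| > 0.
Because |xy| ≤ p and w begins with p copies of a, we have y = a^k with 1 ≤ k ≤ p.
Pump with i = 2: xy^2z = a^{p+k} b^p a^p b^p, of length 4p+k. Suppose this equals vv. The string starts with a and ends with b, so v does too; thus the boundary between the two copies of v is a b→a transition. There is exactly one such transition, at position 2p+k, so |v| = 2p+k and |vv| = 4p+2k ≠ 4p+k since k ≥ 1. So xy^2z ∉ L.
Contradiction. Therefore L is not regular.

a^{p+k} b^p a^p b^p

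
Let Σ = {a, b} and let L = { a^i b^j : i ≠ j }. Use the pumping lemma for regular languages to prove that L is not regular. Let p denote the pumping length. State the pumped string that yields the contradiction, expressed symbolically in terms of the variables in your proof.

a^{p+p!} b^{p+p!}

Suppose for contradiction that L is regular, and let p be the pumping length.
Choose w = a^p b^{p+p!}. Since p ≠ p+p!, w ∈ L; and |w| ≥ p.
By the pumping lemma, w = xyz with |xy| ≤ p and |y| > 0.
Because |xy| ≤ p and w begins with p copies of a, we have y = a^k with 1 ≤ k ≤ p.
Since 1 ≤ k ≤ p, k divides p!; set t = 1 + p!/k. Then xy^t z has p + (p!/k)·k = p + p! copies of a. Now the a-count equals the b-count, so i ≠ j fails. So xy^t z = a^{p+p!} b^{p+p!} ∉ L.
This contradicts the pumping lemma, so L is not regular.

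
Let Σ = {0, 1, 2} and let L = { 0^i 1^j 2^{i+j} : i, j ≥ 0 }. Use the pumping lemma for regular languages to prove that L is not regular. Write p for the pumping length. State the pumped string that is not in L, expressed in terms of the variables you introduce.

0^{p+k} 1^p 2^{2p}

Assume L is regular; let p be its pumping constant.
Take w = 0^p 1^p 2^{2p} ∈ L (with i=j=p, i+j=2p), |w| = 4p ≥ p.
The pumping lemma gives a decomposition w = xyz where |xy| ≤ p and y is nonempty.
Since the first p symbols of w are all 0's and |xy| ≤ p, y lies entirely in the leading 0-block: y = 0^k for some k with 1 ≤ k ≤ p.
Consider xy^2z = 0^{p+k} 1^p 2^{2p}. Now the 0- and 1-counts sum to 2p+k, but the 2-count is 2p ≠ 2p+k. So xy^2z ∉ L.
Contradiction. Therefore L is not regular.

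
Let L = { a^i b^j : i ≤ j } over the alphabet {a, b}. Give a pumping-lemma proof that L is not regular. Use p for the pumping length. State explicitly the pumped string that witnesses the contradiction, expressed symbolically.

a^{p+k} b^p

Toward a contradiction, assume L is regular with pumping length p.
Choose w = a^p b^p ∈ L, with |w| = 2p ≥ p.
The pumping lemma gives a decomposition w = xyz where |xy| ≤ p and |y| > 0.
Because |xy| ≤ p and w begins with p copies of a, we have y = a^k with 1 ≤ k ≤ p.
Consider xy^2z = a^{p+k} b^p. Since k ≥ 1, the a-count p+k exceeds the b-count p, so i ≤ j fails; thus xy^2z ∉ L.
This is a contradiction; hence L is not regular.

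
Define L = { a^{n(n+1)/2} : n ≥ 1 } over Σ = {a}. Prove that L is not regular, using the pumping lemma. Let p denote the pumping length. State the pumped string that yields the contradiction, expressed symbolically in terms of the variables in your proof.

Assume L is regular. Let p be the pumping length given by the pumping lemma.
Take w = a^{p(p+1)/2} ∈ L with |w| = p(p+1)/2 ≥ p.
The pumping lemma gives a decomposition w = xyz where |xy| ≤ p and |y| > 0.
Then y = a^k for some k with 1 ≤ k ≤ p.
Pump with i = 2: xy^2z = a^{p(p+1)/2+k}. Since 1 ≤ k ≤ p, p(p+1)/2 < p(p+1)/2+k ≤ p(p+1)/2+p < (p+1)(p+2)/2, so p(p+1)/2+k is strictly between consecutive triangular numbers. So xy^2z ∉ L.
This is a contradiction; hence L is not regular.

a^{p(p+1)/2+k}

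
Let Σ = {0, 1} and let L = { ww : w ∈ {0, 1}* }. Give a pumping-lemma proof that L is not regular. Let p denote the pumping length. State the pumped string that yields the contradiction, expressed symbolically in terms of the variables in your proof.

Suppose for contradiction that L is regular, and let p be the pumping length.
Take w = 0^p 1^p 0^p 1^p = uu where u = 0^p1^p; then w ∈ L and |w| = 4p ≥ p.
By the pumping lemma, w = xyz with |xy| ≤ p and y is nonempty.
The first p characters of w are 0's, so xy (and hence y) consists only of 0's. Write y = 0^k, 1 ≤ k ≤ p.
Pump with i = 2: xy^2z = 0^{p+k} 1^p 0^p 1^p, of length 4p+k. Suppose this equals vv. The string starts with 0 and ends with 1, so v does too; thus the boundary between the two copies of v is a 1→0 transition. There is exactly one such transition, at position 2p+k, so |v| = 2p+k and |vv| = 4p+2k ≠ 4p+k since k ≥ 1. So xy^2z ∉ L.
Contradiction. Therefore L is not regular.

0^{p+k} 1^p 0^p 1^p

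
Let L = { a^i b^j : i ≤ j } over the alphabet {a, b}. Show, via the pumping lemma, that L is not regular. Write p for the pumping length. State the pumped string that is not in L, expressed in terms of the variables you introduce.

a^{p+k} b^p

Suppose for contradiction that L is regular, and let p be the pumping length.
Choose w = a^p b^p ∈ L, with |w| = 2p ≥ p.
By the pumping lemma, w = xyz with |xy| ≤ p and |y| > 0.
The first p characters of w are a's, so xy (and hence y) consists only of a's. Write y = a^k, 1 ≤ k ≤ p.
Consider xy^2z = a^{p+k} b^p. Since k ≥ 1, the a-count p+k exceeds the b-count p, so i ≤ j fails; thus xy^2z ∉ L.
This is a contradiction; hence L is not regular.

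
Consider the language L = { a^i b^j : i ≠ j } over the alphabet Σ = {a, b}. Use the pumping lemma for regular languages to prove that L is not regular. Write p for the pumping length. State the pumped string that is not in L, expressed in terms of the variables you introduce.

Suppose for contradiction that L is regular, and let p be the pumping length.
Choose w = a^p b^{p+p!}. Since p ≠ p+p!, w ∈ L; and |w| ≥ p.
Write w = xyz as guaranteed by the lemma, with |xy| ≤ p and y is nonempty.
Because |xy| ≤ p and w begins with p copies of a, we have y = a^k with 1 ≤ k ≤ p.
Since 1 ≤ k ≤ p, k divides p!; set t = 1 + p!/k. Then xy^t z has p + (p!/k)·k = p + p! copies of a. Now the a-count equals the b-count, so i ≠ j fails. So xy^t z = a^{p+p!} b^{p+p!} ∉ L.
Contradiction. Therefore L is not regular.

a^{p+p!} b^{p+p!}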